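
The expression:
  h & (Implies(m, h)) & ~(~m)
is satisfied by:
  {h: True, m: True}


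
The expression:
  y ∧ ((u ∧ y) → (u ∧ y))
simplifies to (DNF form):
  y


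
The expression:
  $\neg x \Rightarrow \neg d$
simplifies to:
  $x \vee \neg d$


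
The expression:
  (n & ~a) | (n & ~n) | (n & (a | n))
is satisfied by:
  {n: True}


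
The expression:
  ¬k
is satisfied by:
  {k: False}


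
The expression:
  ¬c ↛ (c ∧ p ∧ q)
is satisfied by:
  {c: False}


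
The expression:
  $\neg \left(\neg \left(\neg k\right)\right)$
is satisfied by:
  {k: False}


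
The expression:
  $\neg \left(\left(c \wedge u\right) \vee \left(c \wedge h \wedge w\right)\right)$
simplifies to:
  $\left(\neg h \wedge \neg u\right) \vee \left(\neg u \wedge \neg w\right) \vee \neg c$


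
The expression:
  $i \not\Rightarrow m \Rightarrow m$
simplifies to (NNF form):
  $m \vee \neg i$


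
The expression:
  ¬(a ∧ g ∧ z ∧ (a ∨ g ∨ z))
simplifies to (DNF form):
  ¬a ∨ ¬g ∨ ¬z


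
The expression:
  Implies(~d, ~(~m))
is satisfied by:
  {d: True, m: True}
  {d: True, m: False}
  {m: True, d: False}


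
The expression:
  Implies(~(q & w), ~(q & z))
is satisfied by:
  {w: True, q: False, z: False}
  {w: False, q: False, z: False}
  {z: True, w: True, q: False}
  {z: True, w: False, q: False}
  {q: True, w: True, z: False}
  {q: True, w: False, z: False}
  {q: True, z: True, w: True}


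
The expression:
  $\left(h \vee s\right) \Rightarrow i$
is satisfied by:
  {i: True, h: False, s: False}
  {i: True, s: True, h: False}
  {i: True, h: True, s: False}
  {i: True, s: True, h: True}
  {s: False, h: False, i: False}


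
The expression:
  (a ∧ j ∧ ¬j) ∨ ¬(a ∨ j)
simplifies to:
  ¬a ∧ ¬j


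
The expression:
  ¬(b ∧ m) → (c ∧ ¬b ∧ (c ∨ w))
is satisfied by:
  {m: True, c: True, b: False}
  {c: True, b: False, m: False}
  {b: True, m: True, c: True}
  {b: True, m: True, c: False}


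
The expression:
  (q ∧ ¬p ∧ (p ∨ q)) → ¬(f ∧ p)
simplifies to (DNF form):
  True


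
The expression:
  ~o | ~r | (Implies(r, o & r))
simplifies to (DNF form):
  True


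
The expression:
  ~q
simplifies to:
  ~q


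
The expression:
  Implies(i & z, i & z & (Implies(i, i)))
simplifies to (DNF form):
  True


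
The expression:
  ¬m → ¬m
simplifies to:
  True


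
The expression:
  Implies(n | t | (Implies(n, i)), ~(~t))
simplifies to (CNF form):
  t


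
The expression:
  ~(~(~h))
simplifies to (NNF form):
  ~h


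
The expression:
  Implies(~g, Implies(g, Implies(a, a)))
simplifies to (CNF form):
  True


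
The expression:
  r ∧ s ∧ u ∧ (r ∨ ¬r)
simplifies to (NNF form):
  r ∧ s ∧ u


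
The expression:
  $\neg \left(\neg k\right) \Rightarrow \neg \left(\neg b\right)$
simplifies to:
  $b \vee \neg k$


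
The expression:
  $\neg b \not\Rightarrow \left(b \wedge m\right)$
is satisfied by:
  {b: False}


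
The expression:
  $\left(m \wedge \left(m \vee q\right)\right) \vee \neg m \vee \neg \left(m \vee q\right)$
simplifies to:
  $\text{True}$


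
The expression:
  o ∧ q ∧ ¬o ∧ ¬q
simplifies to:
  False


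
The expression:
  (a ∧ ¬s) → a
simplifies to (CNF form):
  True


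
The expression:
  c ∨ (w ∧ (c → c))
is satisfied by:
  {c: True, w: True}
  {c: True, w: False}
  {w: True, c: False}


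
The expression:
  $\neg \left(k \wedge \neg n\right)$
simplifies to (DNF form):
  $n \vee \neg k$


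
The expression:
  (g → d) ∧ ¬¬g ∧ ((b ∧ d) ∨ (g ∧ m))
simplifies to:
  d ∧ g ∧ (b ∨ m)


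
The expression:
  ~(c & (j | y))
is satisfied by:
  {j: False, c: False, y: False}
  {y: True, j: False, c: False}
  {j: True, y: False, c: False}
  {y: True, j: True, c: False}
  {c: True, y: False, j: False}


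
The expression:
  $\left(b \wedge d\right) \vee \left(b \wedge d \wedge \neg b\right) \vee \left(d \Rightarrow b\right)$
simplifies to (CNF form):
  $b \vee \neg d$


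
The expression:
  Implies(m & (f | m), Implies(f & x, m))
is always true.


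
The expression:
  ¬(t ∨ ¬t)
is never true.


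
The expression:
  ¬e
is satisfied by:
  {e: False}


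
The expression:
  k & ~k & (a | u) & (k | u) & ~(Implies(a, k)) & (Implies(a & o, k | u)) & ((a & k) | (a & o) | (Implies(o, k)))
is never true.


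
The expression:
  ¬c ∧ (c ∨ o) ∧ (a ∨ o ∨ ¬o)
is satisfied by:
  {o: True, c: False}


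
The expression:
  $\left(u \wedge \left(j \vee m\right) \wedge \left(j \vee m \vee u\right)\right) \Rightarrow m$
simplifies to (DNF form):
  $m \vee \neg j \vee \neg u$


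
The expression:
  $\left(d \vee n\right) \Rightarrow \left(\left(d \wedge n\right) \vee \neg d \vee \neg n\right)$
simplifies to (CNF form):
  $\text{True}$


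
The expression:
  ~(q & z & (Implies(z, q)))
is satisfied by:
  {q: False, z: False}
  {z: True, q: False}
  {q: True, z: False}


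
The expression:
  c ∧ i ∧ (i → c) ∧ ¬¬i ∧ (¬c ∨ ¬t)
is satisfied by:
  {c: True, i: True, t: False}


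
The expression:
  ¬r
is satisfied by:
  {r: False}


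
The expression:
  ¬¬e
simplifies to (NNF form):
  e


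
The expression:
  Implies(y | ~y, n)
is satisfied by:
  {n: True}


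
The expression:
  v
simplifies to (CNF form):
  v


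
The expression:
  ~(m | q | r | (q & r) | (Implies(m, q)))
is never true.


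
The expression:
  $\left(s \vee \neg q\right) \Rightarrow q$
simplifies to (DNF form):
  $q$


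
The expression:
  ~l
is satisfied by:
  {l: False}


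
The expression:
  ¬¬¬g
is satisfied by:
  {g: False}


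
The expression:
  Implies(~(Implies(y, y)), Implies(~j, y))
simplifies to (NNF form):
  True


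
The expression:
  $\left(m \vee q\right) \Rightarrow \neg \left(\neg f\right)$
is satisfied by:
  {f: True, m: False, q: False}
  {q: True, f: True, m: False}
  {f: True, m: True, q: False}
  {q: True, f: True, m: True}
  {q: False, m: False, f: False}


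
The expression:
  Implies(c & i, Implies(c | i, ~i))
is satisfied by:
  {c: False, i: False}
  {i: True, c: False}
  {c: True, i: False}


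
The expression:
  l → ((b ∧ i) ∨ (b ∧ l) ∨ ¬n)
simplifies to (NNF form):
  b ∨ ¬l ∨ ¬n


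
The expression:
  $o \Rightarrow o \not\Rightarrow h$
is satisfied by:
  {h: False, o: False}
  {o: True, h: False}
  {h: True, o: False}


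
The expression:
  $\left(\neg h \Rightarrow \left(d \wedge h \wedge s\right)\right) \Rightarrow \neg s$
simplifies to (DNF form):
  $\neg h \vee \neg s$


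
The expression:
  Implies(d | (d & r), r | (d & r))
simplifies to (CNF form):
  r | ~d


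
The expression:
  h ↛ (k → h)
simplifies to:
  False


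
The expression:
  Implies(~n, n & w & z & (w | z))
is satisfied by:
  {n: True}


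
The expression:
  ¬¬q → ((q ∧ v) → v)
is always true.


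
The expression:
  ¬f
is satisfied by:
  {f: False}


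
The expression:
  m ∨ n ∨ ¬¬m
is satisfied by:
  {n: True, m: True}
  {n: True, m: False}
  {m: True, n: False}


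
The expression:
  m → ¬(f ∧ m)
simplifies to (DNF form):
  ¬f ∨ ¬m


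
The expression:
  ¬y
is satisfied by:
  {y: False}


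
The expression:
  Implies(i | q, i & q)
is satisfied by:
  {i: False, q: False}
  {q: True, i: True}


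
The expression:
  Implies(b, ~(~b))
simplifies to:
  True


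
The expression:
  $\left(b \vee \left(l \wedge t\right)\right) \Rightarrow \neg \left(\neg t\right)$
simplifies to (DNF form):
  $t \vee \neg b$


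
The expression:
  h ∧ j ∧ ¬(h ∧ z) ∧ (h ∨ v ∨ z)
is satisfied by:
  {h: True, j: True, z: False}


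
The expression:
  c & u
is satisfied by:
  {c: True, u: True}


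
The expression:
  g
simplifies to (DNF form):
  g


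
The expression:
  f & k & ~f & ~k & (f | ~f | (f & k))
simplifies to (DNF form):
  False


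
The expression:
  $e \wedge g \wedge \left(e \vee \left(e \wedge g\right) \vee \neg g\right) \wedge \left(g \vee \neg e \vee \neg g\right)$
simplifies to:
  $e \wedge g$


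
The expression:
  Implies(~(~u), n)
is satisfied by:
  {n: True, u: False}
  {u: False, n: False}
  {u: True, n: True}


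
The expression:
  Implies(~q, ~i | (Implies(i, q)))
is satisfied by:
  {q: True, i: False}
  {i: False, q: False}
  {i: True, q: True}


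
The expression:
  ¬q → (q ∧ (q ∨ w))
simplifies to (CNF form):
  q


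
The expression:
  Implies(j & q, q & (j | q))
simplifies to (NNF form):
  True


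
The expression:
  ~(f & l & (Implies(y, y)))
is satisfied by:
  {l: False, f: False}
  {f: True, l: False}
  {l: True, f: False}


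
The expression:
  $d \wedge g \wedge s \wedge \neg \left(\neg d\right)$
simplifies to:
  $d \wedge g \wedge s$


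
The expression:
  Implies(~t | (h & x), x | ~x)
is always true.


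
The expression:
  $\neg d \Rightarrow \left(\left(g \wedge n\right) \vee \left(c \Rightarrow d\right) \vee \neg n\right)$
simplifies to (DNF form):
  $d \vee g \vee \neg c \vee \neg n$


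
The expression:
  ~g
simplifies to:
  ~g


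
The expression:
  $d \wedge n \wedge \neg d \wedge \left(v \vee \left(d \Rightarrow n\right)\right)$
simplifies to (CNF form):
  $\text{False}$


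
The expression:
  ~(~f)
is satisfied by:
  {f: True}


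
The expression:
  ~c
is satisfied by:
  {c: False}


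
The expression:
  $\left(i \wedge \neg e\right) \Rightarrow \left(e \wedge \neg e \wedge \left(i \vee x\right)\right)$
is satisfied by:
  {e: True, i: False}
  {i: False, e: False}
  {i: True, e: True}


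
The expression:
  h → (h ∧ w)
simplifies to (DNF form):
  w ∨ ¬h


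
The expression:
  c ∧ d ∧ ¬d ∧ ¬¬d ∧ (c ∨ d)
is never true.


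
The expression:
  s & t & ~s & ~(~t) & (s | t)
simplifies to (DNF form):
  False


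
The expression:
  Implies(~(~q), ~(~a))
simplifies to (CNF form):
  a | ~q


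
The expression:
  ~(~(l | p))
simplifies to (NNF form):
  l | p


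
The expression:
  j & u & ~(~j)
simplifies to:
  j & u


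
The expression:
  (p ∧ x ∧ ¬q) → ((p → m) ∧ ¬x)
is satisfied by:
  {q: True, p: False, x: False}
  {p: False, x: False, q: False}
  {x: True, q: True, p: False}
  {x: True, p: False, q: False}
  {q: True, p: True, x: False}
  {p: True, q: False, x: False}
  {x: True, p: True, q: True}


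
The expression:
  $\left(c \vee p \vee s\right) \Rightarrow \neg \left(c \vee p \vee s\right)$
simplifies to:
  $\neg c \wedge \neg p \wedge \neg s$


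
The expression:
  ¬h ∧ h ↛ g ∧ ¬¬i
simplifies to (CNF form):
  False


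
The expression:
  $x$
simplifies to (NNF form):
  $x$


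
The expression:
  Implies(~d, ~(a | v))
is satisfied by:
  {d: True, v: False, a: False}
  {a: True, d: True, v: False}
  {d: True, v: True, a: False}
  {a: True, d: True, v: True}
  {a: False, v: False, d: False}


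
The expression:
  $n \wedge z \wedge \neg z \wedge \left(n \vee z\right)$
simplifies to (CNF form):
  $\text{False}$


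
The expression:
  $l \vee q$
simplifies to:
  $l \vee q$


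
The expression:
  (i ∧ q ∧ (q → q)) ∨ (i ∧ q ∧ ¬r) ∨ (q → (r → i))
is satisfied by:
  {i: True, q: False, r: False}
  {q: False, r: False, i: False}
  {i: True, r: True, q: False}
  {r: True, q: False, i: False}
  {i: True, q: True, r: False}
  {q: True, i: False, r: False}
  {i: True, r: True, q: True}


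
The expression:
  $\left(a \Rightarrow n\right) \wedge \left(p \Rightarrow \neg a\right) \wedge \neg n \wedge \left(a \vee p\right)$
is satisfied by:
  {p: True, n: False, a: False}


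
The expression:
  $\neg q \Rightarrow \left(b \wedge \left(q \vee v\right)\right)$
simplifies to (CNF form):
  $\left(b \vee q\right) \wedge \left(q \vee v\right)$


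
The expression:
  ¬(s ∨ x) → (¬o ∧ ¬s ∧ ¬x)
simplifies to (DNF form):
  s ∨ x ∨ ¬o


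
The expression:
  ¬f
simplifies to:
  ¬f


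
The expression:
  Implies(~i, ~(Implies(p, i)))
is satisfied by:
  {i: True, p: True}
  {i: True, p: False}
  {p: True, i: False}


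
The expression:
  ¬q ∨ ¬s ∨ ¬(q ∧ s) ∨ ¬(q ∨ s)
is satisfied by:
  {s: False, q: False}
  {q: True, s: False}
  {s: True, q: False}


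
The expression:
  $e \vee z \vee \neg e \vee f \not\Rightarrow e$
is always true.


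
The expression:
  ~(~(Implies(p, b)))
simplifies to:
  b | ~p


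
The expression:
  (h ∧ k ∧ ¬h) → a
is always true.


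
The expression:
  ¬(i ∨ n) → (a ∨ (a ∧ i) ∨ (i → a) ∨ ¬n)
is always true.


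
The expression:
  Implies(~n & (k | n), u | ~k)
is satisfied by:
  {n: True, u: True, k: False}
  {n: True, k: False, u: False}
  {u: True, k: False, n: False}
  {u: False, k: False, n: False}
  {n: True, u: True, k: True}
  {n: True, k: True, u: False}
  {u: True, k: True, n: False}


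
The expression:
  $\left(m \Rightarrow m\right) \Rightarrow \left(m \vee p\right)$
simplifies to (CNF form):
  $m \vee p$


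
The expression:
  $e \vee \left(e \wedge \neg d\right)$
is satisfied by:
  {e: True}


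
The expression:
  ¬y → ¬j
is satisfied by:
  {y: True, j: False}
  {j: False, y: False}
  {j: True, y: True}


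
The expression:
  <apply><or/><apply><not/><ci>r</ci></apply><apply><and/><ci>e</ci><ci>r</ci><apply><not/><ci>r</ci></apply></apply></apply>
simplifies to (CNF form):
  <apply><not/><ci>r</ci></apply>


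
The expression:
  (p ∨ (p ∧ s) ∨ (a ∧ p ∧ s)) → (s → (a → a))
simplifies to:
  True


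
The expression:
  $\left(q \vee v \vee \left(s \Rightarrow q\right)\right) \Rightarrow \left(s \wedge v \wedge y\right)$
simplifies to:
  $s \wedge \left(v \vee \neg q\right) \wedge \left(y \vee \neg v\right)$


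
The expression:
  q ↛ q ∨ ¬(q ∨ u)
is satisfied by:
  {q: False, u: False}


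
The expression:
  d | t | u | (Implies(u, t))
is always true.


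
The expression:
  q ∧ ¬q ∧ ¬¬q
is never true.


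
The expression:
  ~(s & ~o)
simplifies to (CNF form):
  o | ~s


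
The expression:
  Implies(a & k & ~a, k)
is always true.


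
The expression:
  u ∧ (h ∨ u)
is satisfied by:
  {u: True}


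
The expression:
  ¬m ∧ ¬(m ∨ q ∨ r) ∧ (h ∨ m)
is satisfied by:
  {h: True, q: False, r: False, m: False}


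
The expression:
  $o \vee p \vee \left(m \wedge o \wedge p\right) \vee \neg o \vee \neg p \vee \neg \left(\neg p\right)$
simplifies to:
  $\text{True}$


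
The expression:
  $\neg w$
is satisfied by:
  {w: False}


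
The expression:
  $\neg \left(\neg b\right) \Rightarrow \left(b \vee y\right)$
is always true.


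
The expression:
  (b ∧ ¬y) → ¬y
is always true.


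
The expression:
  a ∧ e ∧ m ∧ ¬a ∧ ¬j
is never true.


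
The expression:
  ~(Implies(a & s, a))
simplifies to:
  False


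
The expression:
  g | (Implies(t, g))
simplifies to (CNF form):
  g | ~t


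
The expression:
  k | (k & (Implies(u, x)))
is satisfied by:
  {k: True}


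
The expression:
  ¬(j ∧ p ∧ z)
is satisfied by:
  {p: False, z: False, j: False}
  {j: True, p: False, z: False}
  {z: True, p: False, j: False}
  {j: True, z: True, p: False}
  {p: True, j: False, z: False}
  {j: True, p: True, z: False}
  {z: True, p: True, j: False}


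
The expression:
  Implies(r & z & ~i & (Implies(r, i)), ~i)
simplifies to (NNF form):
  True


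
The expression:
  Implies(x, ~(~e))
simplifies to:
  e | ~x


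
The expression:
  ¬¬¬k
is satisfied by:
  {k: False}


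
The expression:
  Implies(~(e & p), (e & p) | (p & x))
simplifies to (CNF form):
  p & (e | x)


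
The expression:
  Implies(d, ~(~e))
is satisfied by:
  {e: True, d: False}
  {d: False, e: False}
  {d: True, e: True}


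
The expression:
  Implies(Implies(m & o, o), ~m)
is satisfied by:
  {m: False}


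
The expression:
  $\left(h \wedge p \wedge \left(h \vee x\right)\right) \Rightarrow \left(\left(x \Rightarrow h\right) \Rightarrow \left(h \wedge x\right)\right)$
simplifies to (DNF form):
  $x \vee \neg h \vee \neg p$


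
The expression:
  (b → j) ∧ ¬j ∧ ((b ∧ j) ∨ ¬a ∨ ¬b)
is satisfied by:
  {j: False, b: False}


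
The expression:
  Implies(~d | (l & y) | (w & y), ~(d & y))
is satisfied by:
  {l: False, w: False, d: False, y: False}
  {w: True, y: False, l: False, d: False}
  {l: True, y: False, w: False, d: False}
  {w: True, l: True, y: False, d: False}
  {y: True, l: False, w: False, d: False}
  {y: True, w: True, l: False, d: False}
  {y: True, l: True, w: False, d: False}
  {y: True, w: True, l: True, d: False}
  {d: True, y: False, l: False, w: False}
  {d: True, w: True, y: False, l: False}
  {d: True, l: True, y: False, w: False}
  {d: True, w: True, l: True, y: False}
  {d: True, y: True, l: False, w: False}


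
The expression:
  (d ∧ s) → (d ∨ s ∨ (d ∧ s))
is always true.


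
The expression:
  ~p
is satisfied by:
  {p: False}


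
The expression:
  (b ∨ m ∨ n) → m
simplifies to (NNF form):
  m ∨ (¬b ∧ ¬n)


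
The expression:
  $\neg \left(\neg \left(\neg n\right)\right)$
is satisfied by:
  {n: False}


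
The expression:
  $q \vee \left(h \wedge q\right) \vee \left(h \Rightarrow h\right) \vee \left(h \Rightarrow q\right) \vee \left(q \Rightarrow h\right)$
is always true.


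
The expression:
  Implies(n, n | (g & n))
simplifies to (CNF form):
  True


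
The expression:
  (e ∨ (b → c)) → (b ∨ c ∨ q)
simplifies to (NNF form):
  b ∨ c ∨ q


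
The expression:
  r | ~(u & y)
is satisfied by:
  {r: True, u: False, y: False}
  {u: False, y: False, r: False}
  {r: True, y: True, u: False}
  {y: True, u: False, r: False}
  {r: True, u: True, y: False}
  {u: True, r: False, y: False}
  {r: True, y: True, u: True}


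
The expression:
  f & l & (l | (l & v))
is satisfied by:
  {f: True, l: True}


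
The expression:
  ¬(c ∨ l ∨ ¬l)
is never true.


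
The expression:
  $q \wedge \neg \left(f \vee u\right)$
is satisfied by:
  {q: True, u: False, f: False}


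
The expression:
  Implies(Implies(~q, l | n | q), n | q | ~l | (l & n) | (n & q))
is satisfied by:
  {n: True, q: True, l: False}
  {n: True, l: False, q: False}
  {q: True, l: False, n: False}
  {q: False, l: False, n: False}
  {n: True, q: True, l: True}
  {n: True, l: True, q: False}
  {q: True, l: True, n: False}


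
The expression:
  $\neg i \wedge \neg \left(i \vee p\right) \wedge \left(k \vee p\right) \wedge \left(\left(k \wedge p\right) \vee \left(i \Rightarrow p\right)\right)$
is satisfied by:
  {k: True, i: False, p: False}


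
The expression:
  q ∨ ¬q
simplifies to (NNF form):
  True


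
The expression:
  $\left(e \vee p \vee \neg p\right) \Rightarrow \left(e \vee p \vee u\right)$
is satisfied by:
  {u: True, e: True, p: True}
  {u: True, e: True, p: False}
  {u: True, p: True, e: False}
  {u: True, p: False, e: False}
  {e: True, p: True, u: False}
  {e: True, p: False, u: False}
  {p: True, e: False, u: False}


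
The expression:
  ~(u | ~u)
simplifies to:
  False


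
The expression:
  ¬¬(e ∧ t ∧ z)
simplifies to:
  e ∧ t ∧ z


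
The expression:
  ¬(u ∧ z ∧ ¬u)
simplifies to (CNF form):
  True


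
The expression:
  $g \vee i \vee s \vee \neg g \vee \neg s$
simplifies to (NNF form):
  $\text{True}$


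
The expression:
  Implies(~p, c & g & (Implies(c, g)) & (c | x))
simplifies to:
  p | (c & g)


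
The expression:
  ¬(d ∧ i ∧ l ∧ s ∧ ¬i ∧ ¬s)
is always true.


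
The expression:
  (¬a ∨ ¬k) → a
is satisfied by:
  {a: True}


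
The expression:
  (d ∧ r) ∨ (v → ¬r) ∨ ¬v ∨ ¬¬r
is always true.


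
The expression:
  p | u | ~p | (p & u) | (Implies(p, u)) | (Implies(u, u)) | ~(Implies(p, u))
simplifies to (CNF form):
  True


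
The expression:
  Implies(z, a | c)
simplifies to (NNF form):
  a | c | ~z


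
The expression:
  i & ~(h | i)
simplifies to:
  False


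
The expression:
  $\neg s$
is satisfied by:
  {s: False}


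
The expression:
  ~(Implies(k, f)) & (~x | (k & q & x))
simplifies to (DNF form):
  (k & q & ~f) | (k & ~f & ~x)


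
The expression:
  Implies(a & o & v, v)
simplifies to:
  True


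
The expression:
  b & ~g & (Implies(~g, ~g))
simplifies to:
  b & ~g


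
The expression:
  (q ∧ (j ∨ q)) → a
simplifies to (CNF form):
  a ∨ ¬q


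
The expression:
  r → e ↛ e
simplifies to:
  ¬r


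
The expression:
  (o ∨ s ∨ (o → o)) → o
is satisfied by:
  {o: True}


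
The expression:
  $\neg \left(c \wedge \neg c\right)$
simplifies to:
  $\text{True}$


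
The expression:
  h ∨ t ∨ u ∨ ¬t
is always true.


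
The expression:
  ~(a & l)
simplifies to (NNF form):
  ~a | ~l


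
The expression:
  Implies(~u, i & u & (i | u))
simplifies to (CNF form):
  u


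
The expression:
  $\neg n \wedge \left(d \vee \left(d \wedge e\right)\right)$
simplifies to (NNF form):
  $d \wedge \neg n$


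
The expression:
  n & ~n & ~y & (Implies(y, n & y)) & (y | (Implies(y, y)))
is never true.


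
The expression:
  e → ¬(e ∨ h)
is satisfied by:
  {e: False}


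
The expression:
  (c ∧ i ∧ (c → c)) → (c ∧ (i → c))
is always true.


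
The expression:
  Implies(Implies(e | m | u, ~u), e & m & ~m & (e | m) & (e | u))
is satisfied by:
  {u: True}


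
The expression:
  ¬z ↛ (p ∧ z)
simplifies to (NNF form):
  ¬z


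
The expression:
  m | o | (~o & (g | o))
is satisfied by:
  {o: True, m: True, g: True}
  {o: True, m: True, g: False}
  {o: True, g: True, m: False}
  {o: True, g: False, m: False}
  {m: True, g: True, o: False}
  {m: True, g: False, o: False}
  {g: True, m: False, o: False}


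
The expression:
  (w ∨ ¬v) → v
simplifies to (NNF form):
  v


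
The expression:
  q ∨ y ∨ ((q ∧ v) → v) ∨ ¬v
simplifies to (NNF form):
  True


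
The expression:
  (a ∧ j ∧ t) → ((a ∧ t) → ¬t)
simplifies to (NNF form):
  ¬a ∨ ¬j ∨ ¬t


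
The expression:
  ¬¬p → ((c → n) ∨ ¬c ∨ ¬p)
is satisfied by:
  {n: True, p: False, c: False}
  {p: False, c: False, n: False}
  {n: True, c: True, p: False}
  {c: True, p: False, n: False}
  {n: True, p: True, c: False}
  {p: True, n: False, c: False}
  {n: True, c: True, p: True}


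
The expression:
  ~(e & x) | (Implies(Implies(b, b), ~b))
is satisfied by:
  {e: False, x: False, b: False}
  {b: True, e: False, x: False}
  {x: True, e: False, b: False}
  {b: True, x: True, e: False}
  {e: True, b: False, x: False}
  {b: True, e: True, x: False}
  {x: True, e: True, b: False}


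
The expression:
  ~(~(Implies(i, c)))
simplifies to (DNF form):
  c | ~i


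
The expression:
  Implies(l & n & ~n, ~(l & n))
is always true.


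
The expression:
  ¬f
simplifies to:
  ¬f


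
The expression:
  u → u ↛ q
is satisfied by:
  {u: False, q: False}
  {q: True, u: False}
  {u: True, q: False}


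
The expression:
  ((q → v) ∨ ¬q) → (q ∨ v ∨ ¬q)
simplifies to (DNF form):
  True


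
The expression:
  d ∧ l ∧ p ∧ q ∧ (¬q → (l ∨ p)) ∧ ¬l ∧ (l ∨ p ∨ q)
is never true.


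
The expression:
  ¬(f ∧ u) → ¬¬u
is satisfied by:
  {u: True}


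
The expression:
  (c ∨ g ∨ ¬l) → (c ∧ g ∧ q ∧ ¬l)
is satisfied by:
  {q: True, l: True, c: False, g: False}
  {l: True, c: False, g: False, q: False}
  {q: True, g: True, c: True, l: False}


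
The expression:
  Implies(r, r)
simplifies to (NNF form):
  True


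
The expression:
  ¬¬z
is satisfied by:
  {z: True}


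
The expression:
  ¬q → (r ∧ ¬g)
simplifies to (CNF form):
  (q ∨ r) ∧ (q ∨ ¬g)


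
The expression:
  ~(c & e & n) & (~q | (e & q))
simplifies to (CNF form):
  (e | ~e) & (e | ~q) & (e | ~c | ~e) & (e | ~c | ~q) & (e | ~e | ~n) & (e | ~n | ~q) & (~c | ~e | ~n) & (~c | ~n | ~q)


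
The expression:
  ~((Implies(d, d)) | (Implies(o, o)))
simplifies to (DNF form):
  False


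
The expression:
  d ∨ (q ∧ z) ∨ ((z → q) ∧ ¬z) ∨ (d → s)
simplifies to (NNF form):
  True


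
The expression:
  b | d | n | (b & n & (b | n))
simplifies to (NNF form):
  b | d | n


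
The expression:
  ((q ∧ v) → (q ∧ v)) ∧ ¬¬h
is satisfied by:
  {h: True}


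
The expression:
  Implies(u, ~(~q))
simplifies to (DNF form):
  q | ~u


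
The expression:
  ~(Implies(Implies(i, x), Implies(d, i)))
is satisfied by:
  {d: True, i: False}


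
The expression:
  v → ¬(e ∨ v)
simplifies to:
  ¬v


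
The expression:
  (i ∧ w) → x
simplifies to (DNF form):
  x ∨ ¬i ∨ ¬w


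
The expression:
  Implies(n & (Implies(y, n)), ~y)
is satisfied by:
  {y: False, n: False}
  {n: True, y: False}
  {y: True, n: False}


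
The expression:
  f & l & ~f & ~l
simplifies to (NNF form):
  False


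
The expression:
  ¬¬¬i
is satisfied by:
  {i: False}


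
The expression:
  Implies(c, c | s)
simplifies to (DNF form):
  True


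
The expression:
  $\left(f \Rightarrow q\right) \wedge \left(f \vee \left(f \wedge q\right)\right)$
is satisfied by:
  {f: True, q: True}


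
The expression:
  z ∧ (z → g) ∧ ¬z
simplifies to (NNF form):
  False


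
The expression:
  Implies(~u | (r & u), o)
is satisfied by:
  {o: True, u: True, r: False}
  {o: True, u: False, r: False}
  {r: True, o: True, u: True}
  {r: True, o: True, u: False}
  {u: True, r: False, o: False}


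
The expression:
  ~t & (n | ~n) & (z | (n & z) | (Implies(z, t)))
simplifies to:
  ~t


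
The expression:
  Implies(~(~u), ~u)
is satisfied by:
  {u: False}


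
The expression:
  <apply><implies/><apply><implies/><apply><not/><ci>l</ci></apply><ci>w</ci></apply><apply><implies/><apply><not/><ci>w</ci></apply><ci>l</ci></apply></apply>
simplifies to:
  <true/>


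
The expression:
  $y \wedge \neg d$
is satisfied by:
  {y: True, d: False}


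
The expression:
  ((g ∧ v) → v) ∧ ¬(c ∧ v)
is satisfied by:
  {v: False, c: False}
  {c: True, v: False}
  {v: True, c: False}


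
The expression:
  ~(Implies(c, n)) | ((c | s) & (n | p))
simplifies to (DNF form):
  c | (n & s) | (p & s)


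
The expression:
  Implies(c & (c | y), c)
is always true.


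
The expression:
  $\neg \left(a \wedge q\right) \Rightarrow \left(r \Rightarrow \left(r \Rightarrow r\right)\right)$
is always true.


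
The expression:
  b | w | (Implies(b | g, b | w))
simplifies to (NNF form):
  b | w | ~g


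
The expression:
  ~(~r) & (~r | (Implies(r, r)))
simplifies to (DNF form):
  r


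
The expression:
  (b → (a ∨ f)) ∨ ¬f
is always true.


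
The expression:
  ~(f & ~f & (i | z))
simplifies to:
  True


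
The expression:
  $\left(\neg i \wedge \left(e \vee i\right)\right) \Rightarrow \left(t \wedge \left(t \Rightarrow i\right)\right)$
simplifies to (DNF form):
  $i \vee \neg e$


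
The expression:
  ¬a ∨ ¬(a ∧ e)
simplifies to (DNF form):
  ¬a ∨ ¬e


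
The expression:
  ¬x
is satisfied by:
  {x: False}


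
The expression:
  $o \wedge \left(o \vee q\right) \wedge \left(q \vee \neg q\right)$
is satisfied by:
  {o: True}


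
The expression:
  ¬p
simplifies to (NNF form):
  ¬p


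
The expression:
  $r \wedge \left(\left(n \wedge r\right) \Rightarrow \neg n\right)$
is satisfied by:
  {r: True, n: False}


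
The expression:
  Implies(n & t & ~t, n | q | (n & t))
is always true.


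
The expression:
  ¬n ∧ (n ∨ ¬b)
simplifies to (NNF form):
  ¬b ∧ ¬n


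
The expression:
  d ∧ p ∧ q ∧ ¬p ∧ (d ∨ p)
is never true.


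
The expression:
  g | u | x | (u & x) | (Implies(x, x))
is always true.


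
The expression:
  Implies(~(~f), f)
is always true.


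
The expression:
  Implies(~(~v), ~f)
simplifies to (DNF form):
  ~f | ~v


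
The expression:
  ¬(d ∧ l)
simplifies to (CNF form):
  ¬d ∨ ¬l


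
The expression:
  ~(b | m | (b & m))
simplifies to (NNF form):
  ~b & ~m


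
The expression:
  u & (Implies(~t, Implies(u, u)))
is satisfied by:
  {u: True}


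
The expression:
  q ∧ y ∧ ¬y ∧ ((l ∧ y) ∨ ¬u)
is never true.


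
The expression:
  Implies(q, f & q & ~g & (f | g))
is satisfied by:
  {f: True, g: False, q: False}
  {g: False, q: False, f: False}
  {f: True, g: True, q: False}
  {g: True, f: False, q: False}
  {q: True, f: True, g: False}


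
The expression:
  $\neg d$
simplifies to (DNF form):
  $\neg d$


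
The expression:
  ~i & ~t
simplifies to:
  ~i & ~t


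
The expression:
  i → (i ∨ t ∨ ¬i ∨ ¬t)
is always true.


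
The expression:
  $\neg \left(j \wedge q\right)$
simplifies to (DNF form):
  $\neg j \vee \neg q$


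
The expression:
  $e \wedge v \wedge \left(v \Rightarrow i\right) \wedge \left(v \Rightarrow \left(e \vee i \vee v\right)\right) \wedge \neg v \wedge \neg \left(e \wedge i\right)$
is never true.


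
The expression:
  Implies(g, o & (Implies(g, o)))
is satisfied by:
  {o: True, g: False}
  {g: False, o: False}
  {g: True, o: True}


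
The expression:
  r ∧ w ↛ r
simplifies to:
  False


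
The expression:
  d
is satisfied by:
  {d: True}


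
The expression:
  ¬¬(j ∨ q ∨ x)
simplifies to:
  j ∨ q ∨ x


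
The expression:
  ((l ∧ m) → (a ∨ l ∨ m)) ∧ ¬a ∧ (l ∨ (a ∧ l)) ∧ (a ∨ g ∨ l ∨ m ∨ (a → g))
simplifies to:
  l ∧ ¬a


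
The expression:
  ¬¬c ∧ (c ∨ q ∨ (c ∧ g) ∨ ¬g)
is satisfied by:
  {c: True}


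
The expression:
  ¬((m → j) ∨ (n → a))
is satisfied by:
  {m: True, n: True, j: False, a: False}


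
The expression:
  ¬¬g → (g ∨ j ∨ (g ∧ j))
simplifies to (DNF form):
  True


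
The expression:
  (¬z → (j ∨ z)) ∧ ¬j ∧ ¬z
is never true.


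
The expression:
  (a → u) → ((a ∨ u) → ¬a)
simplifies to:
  ¬a ∨ ¬u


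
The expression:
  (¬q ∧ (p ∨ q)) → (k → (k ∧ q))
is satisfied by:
  {q: True, p: False, k: False}
  {p: False, k: False, q: False}
  {q: True, k: True, p: False}
  {k: True, p: False, q: False}
  {q: True, p: True, k: False}
  {p: True, q: False, k: False}
  {q: True, k: True, p: True}


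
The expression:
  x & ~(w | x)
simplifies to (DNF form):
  False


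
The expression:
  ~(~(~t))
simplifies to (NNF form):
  ~t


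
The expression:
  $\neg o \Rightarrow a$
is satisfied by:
  {a: True, o: True}
  {a: True, o: False}
  {o: True, a: False}


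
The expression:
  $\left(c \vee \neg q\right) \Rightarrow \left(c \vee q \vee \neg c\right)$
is always true.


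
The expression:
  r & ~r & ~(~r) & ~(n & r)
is never true.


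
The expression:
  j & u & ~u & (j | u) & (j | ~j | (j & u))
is never true.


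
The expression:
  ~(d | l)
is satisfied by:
  {d: False, l: False}


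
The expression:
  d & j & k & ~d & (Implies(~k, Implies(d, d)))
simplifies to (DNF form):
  False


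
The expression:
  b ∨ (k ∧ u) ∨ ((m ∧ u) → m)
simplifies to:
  True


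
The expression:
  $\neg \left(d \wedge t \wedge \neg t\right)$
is always true.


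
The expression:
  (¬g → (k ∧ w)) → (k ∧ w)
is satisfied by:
  {w: True, k: True, g: False}
  {w: True, k: False, g: False}
  {k: True, w: False, g: False}
  {w: False, k: False, g: False}
  {w: True, g: True, k: True}


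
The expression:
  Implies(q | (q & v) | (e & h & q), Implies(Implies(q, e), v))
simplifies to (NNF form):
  v | ~e | ~q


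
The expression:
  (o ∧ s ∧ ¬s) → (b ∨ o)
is always true.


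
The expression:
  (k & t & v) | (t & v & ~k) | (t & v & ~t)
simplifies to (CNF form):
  t & v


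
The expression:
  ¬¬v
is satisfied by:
  {v: True}


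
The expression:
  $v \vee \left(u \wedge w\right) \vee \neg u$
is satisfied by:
  {v: True, w: True, u: False}
  {v: True, u: False, w: False}
  {w: True, u: False, v: False}
  {w: False, u: False, v: False}
  {v: True, w: True, u: True}
  {v: True, u: True, w: False}
  {w: True, u: True, v: False}


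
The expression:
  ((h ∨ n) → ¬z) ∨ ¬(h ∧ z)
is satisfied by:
  {h: False, z: False}
  {z: True, h: False}
  {h: True, z: False}


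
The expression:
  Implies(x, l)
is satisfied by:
  {l: True, x: False}
  {x: False, l: False}
  {x: True, l: True}


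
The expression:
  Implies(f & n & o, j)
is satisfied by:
  {j: True, o: False, n: False, f: False}
  {j: False, o: False, n: False, f: False}
  {f: True, j: True, o: False, n: False}
  {f: True, j: False, o: False, n: False}
  {n: True, j: True, o: False, f: False}
  {n: True, j: False, o: False, f: False}
  {f: True, n: True, j: True, o: False}
  {f: True, n: True, j: False, o: False}
  {o: True, j: True, f: False, n: False}
  {o: True, j: False, f: False, n: False}
  {f: True, o: True, j: True, n: False}
  {f: True, o: True, j: False, n: False}
  {n: True, o: True, j: True, f: False}
  {n: True, o: True, j: False, f: False}
  {n: True, o: True, f: True, j: True}


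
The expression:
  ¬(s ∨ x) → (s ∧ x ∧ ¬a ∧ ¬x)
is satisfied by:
  {x: True, s: True}
  {x: True, s: False}
  {s: True, x: False}


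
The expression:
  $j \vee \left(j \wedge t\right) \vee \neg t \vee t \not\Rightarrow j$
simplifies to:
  $\text{True}$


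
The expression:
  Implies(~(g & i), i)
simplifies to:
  i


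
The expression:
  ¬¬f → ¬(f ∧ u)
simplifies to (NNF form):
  ¬f ∨ ¬u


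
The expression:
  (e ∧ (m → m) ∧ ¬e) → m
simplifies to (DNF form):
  True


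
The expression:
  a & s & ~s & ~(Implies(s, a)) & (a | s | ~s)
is never true.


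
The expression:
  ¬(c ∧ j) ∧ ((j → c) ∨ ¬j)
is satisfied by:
  {j: False}


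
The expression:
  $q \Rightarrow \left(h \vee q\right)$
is always true.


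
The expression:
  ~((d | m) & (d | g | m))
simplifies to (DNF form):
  ~d & ~m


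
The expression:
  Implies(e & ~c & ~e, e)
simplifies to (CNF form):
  True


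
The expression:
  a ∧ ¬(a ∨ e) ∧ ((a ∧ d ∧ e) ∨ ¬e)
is never true.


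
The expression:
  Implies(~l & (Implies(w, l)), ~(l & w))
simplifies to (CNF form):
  True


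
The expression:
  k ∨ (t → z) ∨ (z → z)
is always true.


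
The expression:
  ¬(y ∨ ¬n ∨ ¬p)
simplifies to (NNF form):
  n ∧ p ∧ ¬y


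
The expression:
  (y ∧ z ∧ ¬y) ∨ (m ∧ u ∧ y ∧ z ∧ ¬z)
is never true.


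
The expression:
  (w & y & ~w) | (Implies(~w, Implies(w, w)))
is always true.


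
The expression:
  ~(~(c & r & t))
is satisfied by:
  {t: True, c: True, r: True}


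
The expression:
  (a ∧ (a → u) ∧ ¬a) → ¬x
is always true.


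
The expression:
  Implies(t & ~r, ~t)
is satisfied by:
  {r: True, t: False}
  {t: False, r: False}
  {t: True, r: True}


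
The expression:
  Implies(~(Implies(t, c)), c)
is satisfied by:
  {c: True, t: False}
  {t: False, c: False}
  {t: True, c: True}


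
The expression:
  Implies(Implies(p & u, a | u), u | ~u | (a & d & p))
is always true.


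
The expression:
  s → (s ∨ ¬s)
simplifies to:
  True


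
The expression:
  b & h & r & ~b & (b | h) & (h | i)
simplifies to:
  False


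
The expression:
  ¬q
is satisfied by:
  {q: False}


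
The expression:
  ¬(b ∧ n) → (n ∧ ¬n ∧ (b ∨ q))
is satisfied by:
  {b: True, n: True}


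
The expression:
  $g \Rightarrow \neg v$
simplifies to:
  $\neg g \vee \neg v$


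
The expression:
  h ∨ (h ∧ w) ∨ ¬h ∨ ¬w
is always true.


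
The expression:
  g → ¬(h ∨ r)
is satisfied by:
  {r: False, g: False, h: False}
  {h: True, r: False, g: False}
  {r: True, h: False, g: False}
  {h: True, r: True, g: False}
  {g: True, h: False, r: False}


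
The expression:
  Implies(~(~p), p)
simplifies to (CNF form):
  True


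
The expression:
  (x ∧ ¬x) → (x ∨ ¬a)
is always true.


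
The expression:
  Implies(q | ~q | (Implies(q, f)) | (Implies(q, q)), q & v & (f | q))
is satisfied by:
  {q: True, v: True}


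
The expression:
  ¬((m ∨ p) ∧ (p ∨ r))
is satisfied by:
  {p: False, m: False, r: False}
  {r: True, p: False, m: False}
  {m: True, p: False, r: False}


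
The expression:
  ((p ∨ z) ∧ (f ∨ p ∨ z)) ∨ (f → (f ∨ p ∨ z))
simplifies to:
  True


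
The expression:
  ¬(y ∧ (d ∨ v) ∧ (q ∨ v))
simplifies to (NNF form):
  (¬d ∧ ¬v) ∨ (¬q ∧ ¬v) ∨ ¬y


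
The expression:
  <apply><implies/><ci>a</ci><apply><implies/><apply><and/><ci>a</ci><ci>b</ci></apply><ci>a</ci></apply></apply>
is always true.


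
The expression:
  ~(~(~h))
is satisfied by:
  {h: False}


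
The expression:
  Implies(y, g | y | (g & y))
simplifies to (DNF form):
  True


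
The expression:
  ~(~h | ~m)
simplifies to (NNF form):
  h & m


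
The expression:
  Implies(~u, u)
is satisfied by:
  {u: True}


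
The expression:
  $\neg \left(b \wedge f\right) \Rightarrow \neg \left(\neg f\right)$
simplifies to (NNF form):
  $f$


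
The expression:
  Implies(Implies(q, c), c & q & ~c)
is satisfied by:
  {q: True, c: False}


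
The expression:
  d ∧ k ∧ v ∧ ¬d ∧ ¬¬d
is never true.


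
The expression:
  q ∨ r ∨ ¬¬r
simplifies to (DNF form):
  q ∨ r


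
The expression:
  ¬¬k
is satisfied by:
  {k: True}


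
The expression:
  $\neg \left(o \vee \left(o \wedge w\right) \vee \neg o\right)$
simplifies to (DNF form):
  $\text{False}$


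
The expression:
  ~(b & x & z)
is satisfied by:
  {z: False, x: False, b: False}
  {b: True, z: False, x: False}
  {x: True, z: False, b: False}
  {b: True, x: True, z: False}
  {z: True, b: False, x: False}
  {b: True, z: True, x: False}
  {x: True, z: True, b: False}


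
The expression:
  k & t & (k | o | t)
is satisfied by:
  {t: True, k: True}


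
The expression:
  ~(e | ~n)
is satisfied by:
  {n: True, e: False}


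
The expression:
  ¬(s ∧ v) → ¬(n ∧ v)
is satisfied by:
  {s: True, v: False, n: False}
  {v: False, n: False, s: False}
  {s: True, n: True, v: False}
  {n: True, v: False, s: False}
  {s: True, v: True, n: False}
  {v: True, s: False, n: False}
  {s: True, n: True, v: True}
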